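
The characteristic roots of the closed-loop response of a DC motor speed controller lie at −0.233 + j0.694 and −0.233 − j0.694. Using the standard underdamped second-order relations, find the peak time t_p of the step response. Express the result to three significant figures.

t_p = π/ω_d with ω_d = 0.694 (the imaginary part), so t_p = 4.53 s.

t_p ≈ 4.53 s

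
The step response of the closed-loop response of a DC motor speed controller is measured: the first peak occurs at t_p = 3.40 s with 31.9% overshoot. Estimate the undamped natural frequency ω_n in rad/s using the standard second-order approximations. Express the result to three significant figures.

ω_n ≈ 0.983 rad/s

From the overshoot, ζ = −ln(OS)/√(π²+ln²(OS)) = 0.342.
From t_p = π/ω_d, ω_d = π/3.40 = 0.924 rad/s, so ω_n = ω_d/√(1−ζ²) = 0.983 rad/s.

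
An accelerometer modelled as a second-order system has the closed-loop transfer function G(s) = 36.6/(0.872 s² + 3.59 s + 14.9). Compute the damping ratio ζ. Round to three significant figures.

ζ ≈ 0.498

Dividing through by 0.872: denominator becomes s² + 4.117 s + 17.09.
So ω_n = √17.09 = 4.13 rad/s and ζ = 4.117/(2·4.13) = 0.498.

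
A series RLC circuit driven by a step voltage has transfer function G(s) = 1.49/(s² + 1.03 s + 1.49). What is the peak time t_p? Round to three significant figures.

ω_n = √1.49 = 1.22 rad/s; ζ = 1.03/(2·1.22) = 0.422.
ω_d = ω_n√(1−ζ²) = 1.11 rad/s. Then t_p = π/ω_d = 2.84 s.

t_p ≈ 2.84 s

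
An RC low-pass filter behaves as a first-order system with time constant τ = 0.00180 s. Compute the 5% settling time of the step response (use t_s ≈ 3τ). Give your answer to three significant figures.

t_s ≈ 3τ = 0.00540 s.

t_s ≈ 0.00540 s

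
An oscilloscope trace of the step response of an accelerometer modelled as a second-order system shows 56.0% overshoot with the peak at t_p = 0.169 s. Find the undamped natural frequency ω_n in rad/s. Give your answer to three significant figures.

ω_n ≈ 18.9 rad/s

The overshoot fixes ζ = −ln(OS)/√(π²+ln²(OS)) = 0.181.
From t_p = π/ω_d, ω_d = π/0.169 = 18.6 rad/s, so ω_n = ω_d/√(1−ζ²) = 18.9 rad/s.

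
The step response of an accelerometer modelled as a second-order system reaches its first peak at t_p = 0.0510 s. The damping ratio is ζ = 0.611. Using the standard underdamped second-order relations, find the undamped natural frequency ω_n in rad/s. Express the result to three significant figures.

ω_n ≈ 77.8 rad/s

Peak time t_p = π/ω_d, so ω_d = π/t_p = π/0.0510 = 61.6 rad/s.
ω_n = ω_d/√(1−ζ²) = 61.6/√0.627 = 77.8 rad/s.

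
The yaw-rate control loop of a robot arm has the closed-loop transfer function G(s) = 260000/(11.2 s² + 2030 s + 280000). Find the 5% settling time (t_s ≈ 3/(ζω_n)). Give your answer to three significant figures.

Dividing through by 11.2: denominator becomes s² + 181.2 s + 25000.
So ω_n = √25000 = 158 rad/s and ζ = 181.2/(2·158) = 0.573.
t_s ≈ 3/(ζω_n) = 0.0331 s.

t_s ≈ 0.0331 s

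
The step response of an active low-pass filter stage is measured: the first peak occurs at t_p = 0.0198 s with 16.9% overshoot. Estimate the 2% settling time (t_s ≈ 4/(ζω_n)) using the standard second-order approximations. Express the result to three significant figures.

t_s ≈ 0.0445 s

ζ from %OS: ζ = |ln 0.169|/√(π²+ln²0.169) = 0.493.
t_p = π/ω_d ⇒ ω_d = 159 rad/s; then ω_n = ω_d/√(1−ζ²) = 182 rad/s.
t_s ≈ 4/(ζω_n) = 4/(0.493·182) = 0.0445 s.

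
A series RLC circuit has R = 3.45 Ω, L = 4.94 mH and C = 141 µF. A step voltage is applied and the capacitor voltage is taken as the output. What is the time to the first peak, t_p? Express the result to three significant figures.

For a series RLC circuit (capacitor voltage as output), ω_n = 1/√(LC) = 1/√(4.94 mH · 141 µF) = 1200 rad/s.
ζ = (R/2)·√(C/L) = (3.45/2)·√(141 µF/4.94 mH) = 0.291.
ω_d = ω_n√(1−ζ²) = 1150 rad/s. t_p = π/ω_d = 0.00274 s.

t_p ≈ 0.00274 s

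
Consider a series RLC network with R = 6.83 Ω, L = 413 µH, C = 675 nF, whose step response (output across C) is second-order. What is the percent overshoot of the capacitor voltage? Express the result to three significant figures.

%OS ≈ 64.5%

For a series RLC circuit (capacitor voltage as output), ω_n = 1/√(LC) = 1/√(413 µH · 675 nF) = 59900 rad/s.
ζ = (R/2)·√(C/L) = (6.83/2)·√(675 nF/413 µH) = 0.138.
Overshoot: exp(−π·0.138/√(1−0.138²)) = 0.645, i.e. 64.5%.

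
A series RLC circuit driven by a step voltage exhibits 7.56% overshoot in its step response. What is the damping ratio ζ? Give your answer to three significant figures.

From %OS = 100·exp(−πζ/√(1−ζ²)), invert to get ζ = −ln(OS)/√(π² + ln²(OS)) with OS = 0.0756.
−ln 0.0756 = 2.582, so ζ = 2.582/√(π² + 6.668) = 0.635.

ζ ≈ 0.635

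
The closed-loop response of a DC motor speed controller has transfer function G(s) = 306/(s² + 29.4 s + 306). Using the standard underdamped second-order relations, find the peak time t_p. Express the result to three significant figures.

Matching coefficients with s² + 2ζω_n s + ω_n² gives ω_n² = 306 ⇒ ω_n = 17.5 rad/s, and ζ = 29.4/(2ω_n) = 0.840.
ω_d = ω_n√(1−ζ²) = 9.48 rad/s. Then t_p = π/ω_d = 0.331 s.

t_p ≈ 0.331 s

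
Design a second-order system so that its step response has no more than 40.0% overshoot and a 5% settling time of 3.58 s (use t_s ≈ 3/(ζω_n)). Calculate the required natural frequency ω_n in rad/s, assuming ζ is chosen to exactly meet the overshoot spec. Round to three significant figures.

ζ = −ln(OS)/√(π² + (ln OS)²). With OS = 0.400, ln OS = −0.9163 and ζ = 0.9163/3.272 = 0.280.
Then ω_n = 3/(ζ t_s) = 3/(0.280 × 3.58) = 2.99 rad/s.

ω_n ≈ 2.99 rad/s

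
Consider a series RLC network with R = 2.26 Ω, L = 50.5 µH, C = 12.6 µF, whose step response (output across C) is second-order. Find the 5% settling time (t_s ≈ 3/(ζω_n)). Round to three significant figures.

For a series RLC circuit (capacitor voltage as output), ω_n = 1/√(LC) = 1/√(50.5 µH · 12.6 µF) = 39600 rad/s.
ζ = (R/2)·√(C/L) = (2.26/2)·√(12.6 µF/50.5 µH) = 0.564.
t_s ≈ 3/(ζω_n) = 0.000134 s.

t_s ≈ 0.000134 s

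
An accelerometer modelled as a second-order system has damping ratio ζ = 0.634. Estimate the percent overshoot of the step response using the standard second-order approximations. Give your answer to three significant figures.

%OS ≈ 7.61%

For an underdamped second-order system, %OS = 100·exp(−πζ/√(1−ζ²)).
πζ/√(1−ζ²) = π·0.634/√(1−0.402) = 2.576, so %OS = 100·e^(−2.576) = 7.61%.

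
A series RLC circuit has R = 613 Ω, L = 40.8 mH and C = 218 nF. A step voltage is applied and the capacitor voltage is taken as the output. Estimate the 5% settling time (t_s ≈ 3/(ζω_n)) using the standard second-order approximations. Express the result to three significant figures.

For a series RLC circuit (capacitor voltage as output), ω_n = 1/√(LC) = 1/√(40.8 mH · 218 nF) = 10600 rad/s.
ζ = (R/2)·√(C/L) = (613/2)·√(218 nF/40.8 mH) = 0.708.
t_s ≈ 3/(ζω_n) = 0.000399 s.

t_s ≈ 0.000399 s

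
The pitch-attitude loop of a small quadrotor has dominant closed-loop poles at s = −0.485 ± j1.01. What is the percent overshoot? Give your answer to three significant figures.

|pole| = ω_n = √(0.485² + 1.01²) = 1.12 rad/s; ζ = cos θ = σ/ω_n = 0.433.
%OS = 100·exp(−πζ/√(1−ζ²)) = 22.1%.

%OS ≈ 22.1%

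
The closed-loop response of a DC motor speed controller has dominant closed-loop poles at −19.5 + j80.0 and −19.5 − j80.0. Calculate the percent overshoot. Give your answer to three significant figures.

The poles are at −σ ± jω_d with σ = 19.5 and ω_d = 80.0, so ω_n = √(σ²+ω_d²) = 82.3 rad/s and ζ = σ/ω_n = 0.237.
Overshoot: exp(−π·0.237/√(1−0.237²)) = 0.465, i.e. 46.5%.

%OS ≈ 46.5%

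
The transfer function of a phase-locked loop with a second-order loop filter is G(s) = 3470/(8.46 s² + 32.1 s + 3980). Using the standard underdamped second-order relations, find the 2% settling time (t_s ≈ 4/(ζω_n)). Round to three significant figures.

t_s ≈ 2.11 s

Dividing through by 8.46: denominator becomes s² + 3.794 s + 470.4.
So ω_n = √470.4 = 21.7 rad/s and ζ = 3.794/(2·21.7) = 0.0875.
t_s ≈ 4/(ζω_n) = 2.11 s.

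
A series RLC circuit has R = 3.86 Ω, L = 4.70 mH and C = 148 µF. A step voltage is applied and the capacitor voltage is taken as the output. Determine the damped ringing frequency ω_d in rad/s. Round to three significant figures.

ω_d ≈ 1130 rad/s

For a series RLC circuit (capacitor voltage as output), ω_n = 1/√(LC) = 1/√(4.70 mH · 148 µF) = 1200 rad/s.
ζ = (R/2)·√(C/L) = (3.86/2)·√(148 µF/4.70 mH) = 0.342.
The damped frequency ω_d = ω_n√(1−ζ²) = 1130 rad/s.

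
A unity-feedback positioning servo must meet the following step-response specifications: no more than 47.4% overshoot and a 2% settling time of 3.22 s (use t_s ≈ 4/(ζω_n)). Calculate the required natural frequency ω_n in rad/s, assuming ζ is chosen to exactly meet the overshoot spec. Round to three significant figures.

ω_n ≈ 5.37 rad/s

From %OS = 100·exp(−πζ/√(1−ζ²)), invert to get ζ = −ln(OS)/√(π² + ln²(OS)) with OS = 0.474.
−ln 0.474 = 0.7465, so ζ = 0.7465/√(π² + 0.5573) = 0.231.
Then ω_n = 4/(ζ t_s) = 4/(0.231 × 3.22) = 5.37 rad/s.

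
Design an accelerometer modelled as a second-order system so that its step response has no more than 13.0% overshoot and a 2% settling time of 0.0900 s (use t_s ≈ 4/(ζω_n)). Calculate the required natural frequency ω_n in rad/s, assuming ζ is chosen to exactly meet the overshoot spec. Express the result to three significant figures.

ω_n ≈ 81.6 rad/s

From %OS = 100·exp(−πζ/√(1−ζ²)), invert to get ζ = −ln(OS)/√(π² + ln²(OS)) with OS = 0.130.
−ln 0.130 = 2.040, so ζ = 2.040/√(π² + 4.163) = 0.545.
From t_s ≈ 4/(ζω_n): ω_n = 4/(ζ·t_s) = 4/(0.545·0.0900) = 81.6 rad/s.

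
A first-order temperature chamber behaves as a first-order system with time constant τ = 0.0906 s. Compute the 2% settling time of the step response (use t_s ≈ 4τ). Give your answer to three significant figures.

t_s ≈ 4τ = 0.362 s.

t_s ≈ 0.362 s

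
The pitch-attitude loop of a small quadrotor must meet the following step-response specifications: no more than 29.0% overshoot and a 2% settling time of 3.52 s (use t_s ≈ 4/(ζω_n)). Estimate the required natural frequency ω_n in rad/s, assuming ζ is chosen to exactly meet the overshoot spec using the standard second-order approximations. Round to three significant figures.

From %OS = 100·exp(−πζ/√(1−ζ²)), invert to get ζ = −ln(OS)/√(π² + ln²(OS)) with OS = 0.290.
−ln 0.290 = 1.238, so ζ = 1.238/√(π² + 1.532) = 0.367.
Then ω_n = 4/(ζ t_s) = 4/(0.367 × 3.52) = 3.10 rad/s.

ω_n ≈ 3.10 rad/s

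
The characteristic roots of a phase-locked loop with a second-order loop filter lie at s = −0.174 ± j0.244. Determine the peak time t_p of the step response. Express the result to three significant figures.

t_p = π/ω_d with ω_d = 0.244 (the imaginary part), so t_p = 12.9 s.

t_p ≈ 12.9 s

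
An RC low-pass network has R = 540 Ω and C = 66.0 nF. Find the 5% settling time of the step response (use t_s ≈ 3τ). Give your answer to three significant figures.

τ = RC = 540 × 66.0 nF = 0.0000356 s.
t_s ≈ 3τ = 0.000107 s.

t_s ≈ 0.000107 s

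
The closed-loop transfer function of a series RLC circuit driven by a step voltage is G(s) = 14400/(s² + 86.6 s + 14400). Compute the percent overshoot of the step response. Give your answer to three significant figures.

ω_n = √14400 = 120 rad/s; ζ = 86.6/(2·120) = 0.361.
Overshoot: exp(−π·0.361/√(1−0.361²)) = 0.297, i.e. 29.7%.

%OS ≈ 29.7%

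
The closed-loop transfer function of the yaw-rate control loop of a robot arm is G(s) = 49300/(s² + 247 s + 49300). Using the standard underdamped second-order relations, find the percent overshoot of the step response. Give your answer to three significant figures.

Comparing the denominator to s² + 2ζω_n s + ω_n²: ω_n = √49300 = 222 rad/s, and 2ζω_n = 247 so ζ = 247/(2·222) = 0.556.
Overshoot: exp(−π·0.556/√(1−0.556²)) = 0.122, i.e. 12.2%.

%OS ≈ 12.2%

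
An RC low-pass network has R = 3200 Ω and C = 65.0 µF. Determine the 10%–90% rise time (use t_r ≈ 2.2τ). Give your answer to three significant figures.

t_r ≈ 0.458 s

τ = RC = 3200 × 65.0 µF = 0.208 s.
t_r ≈ 2.2τ = 0.458 s.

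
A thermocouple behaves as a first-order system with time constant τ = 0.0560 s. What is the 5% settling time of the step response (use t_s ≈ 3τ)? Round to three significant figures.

t_s ≈ 0.168 s

t_s ≈ 3τ = 0.168 s.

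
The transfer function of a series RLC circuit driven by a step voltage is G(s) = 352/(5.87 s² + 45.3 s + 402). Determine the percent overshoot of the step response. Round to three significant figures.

Dividing through by 5.87: denominator becomes s² + 7.717 s + 68.48.
So ω_n = √68.48 = 8.28 rad/s and ζ = 7.717/(2·8.28) = 0.466.
Overshoot: exp(−π·0.466/√(1−0.466²)) = 0.191, i.e. 19.1%.

%OS ≈ 19.1%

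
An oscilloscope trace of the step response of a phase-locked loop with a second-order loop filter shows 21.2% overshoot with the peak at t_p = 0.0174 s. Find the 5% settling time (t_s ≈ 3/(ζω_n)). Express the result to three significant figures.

The overshoot fixes ζ = −ln(OS)/√(π²+ln²(OS)) = 0.443.
From t_p = π/ω_d, ω_d = π/0.0174 = 181 rad/s, so ω_n = ω_d/√(1−ζ²) = 201 rad/s.
t_s ≈ 3/(ζω_n) = 3/(0.443·201) = 0.0337 s.

t_s ≈ 0.0337 s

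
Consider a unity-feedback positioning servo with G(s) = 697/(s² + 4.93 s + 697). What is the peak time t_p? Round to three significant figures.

ω_n = √697 = 26.4 rad/s; ζ = 4.93/(2·26.4) = 0.0934.
ω_d = ω_n√(1−ζ²) = 26.3 rad/s. Then t_p = π/ω_d = 0.120 s.

t_p ≈ 0.120 s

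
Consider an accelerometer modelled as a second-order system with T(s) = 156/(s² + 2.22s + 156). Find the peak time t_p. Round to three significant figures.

Matching coefficients with s² + 2ζω_n s + ω_n² gives ω_n² = 156 ⇒ ω_n = 12.5 rad/s, and ζ = 2.22/(2ω_n) = 0.0889.
The damped frequency ω_d = ω_n√(1−ζ²) = 12.4 rad/s. Then t_p = π/ω_d = 0.253 s.

t_p ≈ 0.253 s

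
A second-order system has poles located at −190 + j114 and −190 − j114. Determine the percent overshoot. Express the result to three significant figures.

|pole| = ω_n = √(190² + 114²) = 222 rad/s; ζ = cos θ = σ/ω_n = 0.857.
%OS = 100 e^{−πζ/√(1−ζ²)} with ζ = 0.857 gives 0.532%.

%OS ≈ 0.532%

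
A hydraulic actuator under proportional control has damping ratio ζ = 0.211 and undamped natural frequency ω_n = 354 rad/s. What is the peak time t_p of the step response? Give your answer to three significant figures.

t_p ≈ 0.00908 s

The damped frequency is ω_d = ω_n√(1−ζ²) = 354·√(1−0.0445) = 346 rad/s.
Peak time t_p = π/ω_d = π/346 = 0.00908 s.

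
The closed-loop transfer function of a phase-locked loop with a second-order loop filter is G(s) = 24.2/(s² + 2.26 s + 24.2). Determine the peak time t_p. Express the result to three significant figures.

t_p ≈ 0.656 s

Matching coefficients with s² + 2ζω_n s + ω_n² gives ω_n² = 24.2 ⇒ ω_n = 4.92 rad/s, and ζ = 2.26/(2ω_n) = 0.230.
ω_d = ω_n√(1−ζ²) = 4.79 rad/s. Then t_p = π/ω_d = 0.656 s.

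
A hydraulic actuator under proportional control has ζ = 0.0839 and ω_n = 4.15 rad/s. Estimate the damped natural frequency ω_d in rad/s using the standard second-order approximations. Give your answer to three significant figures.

ω_d ≈ 4.14 rad/s

ω_d = ω_n√(1−ζ²) = 4.15·√0.993 = 4.14 rad/s.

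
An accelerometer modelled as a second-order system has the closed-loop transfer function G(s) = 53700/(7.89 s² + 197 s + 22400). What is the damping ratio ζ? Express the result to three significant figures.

ζ ≈ 0.234

Dividing through by 7.89: denominator becomes s² + 24.97 s + 2839.
So ω_n = √2839 = 53.3 rad/s and ζ = 24.97/(2·53.3) = 0.234.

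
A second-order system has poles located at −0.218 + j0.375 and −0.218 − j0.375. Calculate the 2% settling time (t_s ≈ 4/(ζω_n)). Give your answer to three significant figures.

For poles at −σ ± jω_d, ζω_n = σ = 0.218, so t_s ≈ 4/σ = 18.3 s.

t_s ≈ 18.3 s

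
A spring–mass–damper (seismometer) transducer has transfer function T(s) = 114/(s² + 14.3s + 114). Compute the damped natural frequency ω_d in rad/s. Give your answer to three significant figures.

ω_n = √114 = 10.7 rad/s; ζ = 14.3/(2·10.7) = 0.670.
ω_d = 10.7·√(1 − 0.670²) = 7.93 rad/s.

ω_d ≈ 7.93 rad/s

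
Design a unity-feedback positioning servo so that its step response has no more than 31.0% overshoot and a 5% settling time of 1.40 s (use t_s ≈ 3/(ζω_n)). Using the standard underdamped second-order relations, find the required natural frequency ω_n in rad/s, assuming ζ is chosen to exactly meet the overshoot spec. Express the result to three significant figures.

ζ = −ln(OS)/√(π² + (ln OS)²). With OS = 0.310, ln OS = −1.171 and ζ = 1.171/3.353 = 0.349.
From t_s ≈ 3/(ζω_n): ω_n = 3/(ζ·t_s) = 3/(0.349·1.40) = 6.13 rad/s.

ω_n ≈ 6.13 rad/s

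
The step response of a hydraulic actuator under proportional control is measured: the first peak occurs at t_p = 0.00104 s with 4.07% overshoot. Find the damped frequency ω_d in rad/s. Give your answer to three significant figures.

ω_d ≈ 3020 rad/s

t_p = π/ω_d, so ω_d = π/0.00104 = 3020 rad/s.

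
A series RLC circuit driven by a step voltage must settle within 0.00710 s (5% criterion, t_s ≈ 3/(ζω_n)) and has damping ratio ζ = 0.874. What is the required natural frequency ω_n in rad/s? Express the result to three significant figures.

ω_n ≈ 483 rad/s

Rearranging t_s ≈ 3/(ζω_n) gives ω_n = 3/(ζ·t_s) = 3/(0.874 × 0.00710) = 483 rad/s.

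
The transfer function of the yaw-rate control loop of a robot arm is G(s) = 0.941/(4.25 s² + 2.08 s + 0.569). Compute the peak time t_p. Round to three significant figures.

t_p ≈ 11.5 s

Dividing through by 4.25: denominator becomes s² + 0.4894 s + 0.1339.
So ω_n = √0.1339 = 0.366 rad/s and ζ = 0.4894/(2·0.366) = 0.669.
The damped frequency ω_d = ω_n√(1−ζ²) = 0.272 rad/s. t_p = π/ω_d = 11.5 s.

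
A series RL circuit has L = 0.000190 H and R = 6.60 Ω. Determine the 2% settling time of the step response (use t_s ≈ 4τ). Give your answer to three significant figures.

τ = L/R = 0.000190/6.60 = 0.0000288 s.
t_s ≈ 4τ = 0.000115 s.

t_s ≈ 0.000115 s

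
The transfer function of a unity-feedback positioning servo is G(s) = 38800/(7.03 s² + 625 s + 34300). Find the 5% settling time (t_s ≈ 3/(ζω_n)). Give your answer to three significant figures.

t_s ≈ 0.0675 s

Dividing through by 7.03: denominator becomes s² + 88.90 s + 4879.
So ω_n = √4879 = 69.9 rad/s and ζ = 88.90/(2·69.9) = 0.636.
t_s ≈ 3/(ζω_n) = 0.0675 s.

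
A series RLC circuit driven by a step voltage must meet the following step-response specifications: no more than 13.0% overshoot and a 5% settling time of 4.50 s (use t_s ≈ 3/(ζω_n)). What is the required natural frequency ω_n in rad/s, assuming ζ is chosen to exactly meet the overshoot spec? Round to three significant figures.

ω_n ≈ 1.22 rad/s

Inverting the overshoot relation: ζ = |ln 0.130|/√(π² + ln²0.130) = 0.545.
Then ω_n = 3/(ζ t_s) = 3/(0.545 × 4.50) = 1.22 rad/s.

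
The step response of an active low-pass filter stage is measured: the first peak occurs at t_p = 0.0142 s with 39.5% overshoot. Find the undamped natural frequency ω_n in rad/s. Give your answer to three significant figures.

ω_n ≈ 231 rad/s

ζ from %OS: ζ = |ln 0.395|/√(π²+ln²0.395) = 0.284.
From t_p = π/ω_d, ω_d = π/0.0142 = 221 rad/s, so ω_n = ω_d/√(1−ζ²) = 231 rad/s.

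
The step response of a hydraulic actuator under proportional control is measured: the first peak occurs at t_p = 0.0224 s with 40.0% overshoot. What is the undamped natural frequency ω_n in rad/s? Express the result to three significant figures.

The overshoot fixes ζ = −ln(OS)/√(π²+ln²(OS)) = 0.280.
t_p = π/ω_d ⇒ ω_d = 140 rad/s; then ω_n = ω_d/√(1−ζ²) = 146 rad/s.

ω_n ≈ 146 rad/s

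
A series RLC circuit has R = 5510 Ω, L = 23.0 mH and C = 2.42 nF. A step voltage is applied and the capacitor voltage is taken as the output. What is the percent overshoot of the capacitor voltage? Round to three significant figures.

%OS ≈ 0.192%

For a series RLC circuit (capacitor voltage as output), ω_n = 1/√(LC) = 1/√(23.0 mH · 2.42 nF) = 134000 rad/s.
ζ = (R/2)·√(C/L) = (5510/2)·√(2.42 nF/23.0 mH) = 0.894.
Overshoot: exp(−π·0.894/√(1−0.894²)) = 0.00192, i.e. 0.192%.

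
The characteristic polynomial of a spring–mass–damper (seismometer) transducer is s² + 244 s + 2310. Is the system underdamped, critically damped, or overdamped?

overdamped

a² − 4b = 50000 > 0 (two distinct real roots); the system is overdamped.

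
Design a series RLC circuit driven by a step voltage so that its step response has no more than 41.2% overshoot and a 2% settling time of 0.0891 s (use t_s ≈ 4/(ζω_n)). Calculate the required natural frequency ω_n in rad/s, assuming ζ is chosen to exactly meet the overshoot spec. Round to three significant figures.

ω_n ≈ 165 rad/s

Inverting the overshoot relation: ζ = |ln 0.412|/√(π² + ln²0.412) = 0.272.
From t_s ≈ 4/(ζω_n): ω_n = 4/(ζ·t_s) = 4/(0.272·0.0891) = 165 rad/s.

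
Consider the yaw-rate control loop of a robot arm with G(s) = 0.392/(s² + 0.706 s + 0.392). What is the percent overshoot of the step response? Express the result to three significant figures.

Matching coefficients with s² + 2ζω_n s + ω_n² gives ω_n² = 0.392 ⇒ ω_n = 0.626 rad/s, and ζ = 0.706/(2ω_n) = 0.564.
%OS = 100·exp(−πζ/√(1−ζ²)) = 11.7%.

%OS ≈ 11.7%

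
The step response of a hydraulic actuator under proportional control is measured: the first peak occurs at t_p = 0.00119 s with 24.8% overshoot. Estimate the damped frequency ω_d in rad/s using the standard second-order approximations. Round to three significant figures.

t_p = π/ω_d, so ω_d = π/0.00119 = 2640 rad/s.

ω_d ≈ 2640 rad/s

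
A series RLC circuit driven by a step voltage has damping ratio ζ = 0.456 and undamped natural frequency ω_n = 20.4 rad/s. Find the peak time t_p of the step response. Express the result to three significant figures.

The damped frequency is ω_d = ω_n√(1−ζ²) = 20.4·√(1−0.208) = 18.2 rad/s.
Peak time t_p = π/ω_d = π/18.2 = 0.173 s.

t_p ≈ 0.173 s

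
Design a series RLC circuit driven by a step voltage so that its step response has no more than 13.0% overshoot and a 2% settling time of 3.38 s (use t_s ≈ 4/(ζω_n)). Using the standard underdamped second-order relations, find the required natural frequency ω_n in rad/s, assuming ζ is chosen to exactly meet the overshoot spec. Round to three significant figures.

ω_n ≈ 2.17 rad/s

From %OS = 100·exp(−πζ/√(1−ζ²)), invert to get ζ = −ln(OS)/√(π² + ln²(OS)) with OS = 0.130.
−ln 0.130 = 2.040, so ζ = 2.040/√(π² + 4.163) = 0.545.
Then ω_n = 4/(ζ t_s) = 4/(0.545 × 3.38) = 2.17 rad/s.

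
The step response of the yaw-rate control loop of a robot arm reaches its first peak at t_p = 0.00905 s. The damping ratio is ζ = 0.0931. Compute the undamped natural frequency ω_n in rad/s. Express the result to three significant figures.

Peak time t_p = π/ω_d, so ω_d = π/t_p = π/0.00905 = 347 rad/s.
ω_n = ω_d/√(1−ζ²) = 347/√0.991 = 349 rad/s.

ω_n ≈ 349 rad/s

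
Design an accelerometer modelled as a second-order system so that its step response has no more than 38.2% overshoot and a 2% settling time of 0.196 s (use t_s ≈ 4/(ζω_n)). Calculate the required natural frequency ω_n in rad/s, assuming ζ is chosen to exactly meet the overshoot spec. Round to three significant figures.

ω_n ≈ 69.7 rad/s

From %OS = 100·exp(−πζ/√(1−ζ²)), invert to get ζ = −ln(OS)/√(π² + ln²(OS)) with OS = 0.382.
−ln 0.382 = 0.9623, so ζ = 0.9623/√(π² + 0.9261) = 0.293.
From t_s ≈ 4/(ζω_n): ω_n = 4/(ζ·t_s) = 4/(0.293·0.196) = 69.7 rad/s.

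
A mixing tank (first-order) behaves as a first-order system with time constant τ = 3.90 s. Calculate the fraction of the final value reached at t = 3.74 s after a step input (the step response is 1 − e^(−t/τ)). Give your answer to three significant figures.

y(t)/y_∞ = 1 − e^(−t/τ) = 1 − e^(−3.74/3.90) = 1 − e^(−0.959) = 0.617.

y/y_∞ ≈ 0.617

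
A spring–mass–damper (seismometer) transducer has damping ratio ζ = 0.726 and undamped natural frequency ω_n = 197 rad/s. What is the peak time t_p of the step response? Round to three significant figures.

t_p ≈ 0.0232 s

The damped frequency is ω_d = ω_n√(1−ζ²) = 197·√(1−0.527) = 135 rad/s.
Peak time t_p = π/ω_d = π/135 = 0.0232 s.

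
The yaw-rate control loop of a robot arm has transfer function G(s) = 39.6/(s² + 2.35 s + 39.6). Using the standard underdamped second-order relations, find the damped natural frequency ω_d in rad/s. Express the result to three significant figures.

Matching coefficients with s² + 2ζω_n s + ω_n² gives ω_n² = 39.6 ⇒ ω_n = 6.29 rad/s, and ζ = 2.35/(2ω_n) = 0.187.
ω_d = ω_n√(1−ζ²) = 6.18 rad/s.

ω_d ≈ 6.18 rad/s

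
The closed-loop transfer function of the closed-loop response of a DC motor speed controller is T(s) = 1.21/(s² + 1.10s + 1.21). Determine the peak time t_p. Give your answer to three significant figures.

t_p ≈ 3.30 s

ω_n = √1.21 = 1.10 rad/s; ζ = 1.10/(2·1.10) = 0.500.
ω_d = 1.10·√(1 − 0.500²) = 0.953 rad/s. Then t_p = π/ω_d = 3.30 s.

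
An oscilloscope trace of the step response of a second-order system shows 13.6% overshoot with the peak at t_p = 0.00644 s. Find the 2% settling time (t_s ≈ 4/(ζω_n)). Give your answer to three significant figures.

ζ from %OS: ζ = |ln 0.136|/√(π²+ln²0.136) = 0.536.
From t_p = π/ω_d, ω_d = π/0.00644 = 488 rad/s, so ω_n = ω_d/√(1−ζ²) = 578 rad/s.
t_s ≈ 4/(ζω_n) = 4/(0.536·578) = 0.0129 s.

t_s ≈ 0.0129 s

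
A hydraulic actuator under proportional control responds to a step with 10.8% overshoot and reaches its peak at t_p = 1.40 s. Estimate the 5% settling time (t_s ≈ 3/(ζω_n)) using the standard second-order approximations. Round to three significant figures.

t_s ≈ 1.89 s

The overshoot fixes ζ = −ln(OS)/√(π²+ln²(OS)) = 0.578.
t_p = π/ω_d ⇒ ω_d = 2.24 rad/s; then ω_n = ω_d/√(1−ζ²) = 2.75 rad/s.
t_s ≈ 3/(ζω_n) = 3/(0.578·2.75) = 1.89 s.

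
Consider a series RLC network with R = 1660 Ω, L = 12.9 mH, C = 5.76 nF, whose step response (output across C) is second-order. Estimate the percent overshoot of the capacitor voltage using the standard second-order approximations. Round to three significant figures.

For a series RLC circuit (capacitor voltage as output), ω_n = 1/√(LC) = 1/√(12.9 mH · 5.76 nF) = 116000 rad/s.
ζ = (R/2)·√(C/L) = (1660/2)·√(5.76 nF/12.9 mH) = 0.555.
%OS = 100·exp(−πζ/√(1−ζ²)) = 12.3%.

%OS ≈ 12.3%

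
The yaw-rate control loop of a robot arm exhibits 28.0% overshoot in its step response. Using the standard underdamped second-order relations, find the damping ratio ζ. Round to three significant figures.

ζ ≈ 0.376

ζ = −ln(OS)/√(π² + (ln OS)²). With OS = 0.280, ln OS = −1.273 and ζ = 1.273/3.390 = 0.376.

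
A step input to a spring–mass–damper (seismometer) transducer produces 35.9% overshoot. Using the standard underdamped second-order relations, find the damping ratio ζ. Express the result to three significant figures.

ζ ≈ 0.310

ζ = −ln(OS)/√(π² + (ln OS)²). With OS = 0.359, ln OS = −1.024 and ζ = 1.024/3.304 = 0.310.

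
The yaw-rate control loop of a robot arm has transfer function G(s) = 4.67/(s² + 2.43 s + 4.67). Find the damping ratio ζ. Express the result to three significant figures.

Comparing the denominator to s² + 2ζω_n s + ω_n²: ω_n = √4.67 = 2.16 rad/s, and 2ζω_n = 2.43 so ζ = 2.43/(2·2.16) = 0.562.

ζ ≈ 0.562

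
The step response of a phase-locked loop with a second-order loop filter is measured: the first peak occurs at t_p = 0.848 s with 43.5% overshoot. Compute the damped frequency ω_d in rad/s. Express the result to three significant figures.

ω_d ≈ 3.70 rad/s

t_p = π/ω_d, so ω_d = π/0.848 = 3.70 rad/s.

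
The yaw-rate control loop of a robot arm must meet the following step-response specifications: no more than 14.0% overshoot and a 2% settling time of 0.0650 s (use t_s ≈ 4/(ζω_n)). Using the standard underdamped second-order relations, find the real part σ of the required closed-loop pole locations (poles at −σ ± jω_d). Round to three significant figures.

σ ≈ 61.5

The settling-time spec alone fixes σ = ζω_n = 4/t_s = 4/0.0650 = 61.5.
(Overshoot then fixes ζ = 0.531 and hence ω_d = σ·√(1−ζ²)/ζ = 98.3 rad/s.)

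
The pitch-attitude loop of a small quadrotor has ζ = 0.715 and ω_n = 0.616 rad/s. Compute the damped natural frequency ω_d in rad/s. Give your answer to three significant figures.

ω_d = ω_n√(1−ζ²) = 0.616·√0.489 = 0.431 rad/s.

ω_d ≈ 0.431 rad/s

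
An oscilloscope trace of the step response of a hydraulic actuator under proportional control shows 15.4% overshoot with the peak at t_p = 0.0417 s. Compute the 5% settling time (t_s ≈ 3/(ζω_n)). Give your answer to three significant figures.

From the overshoot, ζ = −ln(OS)/√(π²+ln²(OS)) = 0.512.
From t_p = π/ω_d, ω_d = π/0.0417 = 75.3 rad/s, so ω_n = ω_d/√(1−ζ²) = 87.7 rad/s.
t_s ≈ 3/(ζω_n) = 3/(0.512·87.7) = 0.0669 s.

t_s ≈ 0.0669 s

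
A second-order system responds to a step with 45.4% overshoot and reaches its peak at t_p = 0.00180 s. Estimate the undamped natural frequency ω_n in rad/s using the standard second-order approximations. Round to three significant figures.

From the overshoot, ζ = −ln(OS)/√(π²+ln²(OS)) = 0.244.
t_p = π/ω_d ⇒ ω_d = 1750 rad/s; then ω_n = ω_d/√(1−ζ²) = 1800 rad/s.

ω_n ≈ 1800 rad/s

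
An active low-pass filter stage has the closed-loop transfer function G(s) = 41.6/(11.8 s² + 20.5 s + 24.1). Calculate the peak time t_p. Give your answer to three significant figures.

Dividing through by 11.8: denominator becomes s² + 1.737 s + 2.042.
So ω_n = √2.042 = 1.43 rad/s and ζ = 1.737/(2·1.43) = 0.608.
The damped frequency ω_d = ω_n√(1−ζ²) = 1.13 rad/s. t_p = π/ω_d = 2.77 s.

t_p ≈ 2.77 s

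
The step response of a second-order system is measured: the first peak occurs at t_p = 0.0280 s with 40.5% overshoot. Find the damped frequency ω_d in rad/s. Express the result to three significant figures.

ω_d ≈ 112 rad/s

t_p = π/ω_d, so ω_d = π/0.0280 = 112 rad/s.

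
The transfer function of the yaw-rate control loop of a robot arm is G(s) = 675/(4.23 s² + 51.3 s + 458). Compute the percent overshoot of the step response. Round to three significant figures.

%OS ≈ 10.5%

Dividing through by 4.23: denominator becomes s² + 12.13 s + 108.3.
So ω_n = √108.3 = 10.4 rad/s and ζ = 12.13/(2·10.4) = 0.583.
%OS = 100·exp(−πζ/√(1−ζ²)) = 10.5%.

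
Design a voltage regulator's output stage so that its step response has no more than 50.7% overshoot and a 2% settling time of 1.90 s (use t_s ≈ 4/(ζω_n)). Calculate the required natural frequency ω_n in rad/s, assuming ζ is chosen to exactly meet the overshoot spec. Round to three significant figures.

ζ = −ln(OS)/√(π² + (ln OS)²). With OS = 0.507, ln OS = −0.6792 and ζ = 0.6792/3.214 = 0.211.
From t_s ≈ 4/(ζω_n): ω_n = 4/(ζ·t_s) = 4/(0.211·1.90) = 9.96 rad/s.

ω_n ≈ 9.96 rad/s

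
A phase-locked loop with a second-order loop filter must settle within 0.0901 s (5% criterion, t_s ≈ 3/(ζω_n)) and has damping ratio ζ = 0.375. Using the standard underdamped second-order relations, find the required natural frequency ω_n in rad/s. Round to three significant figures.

ω_n ≈ 88.8 rad/s

Rearranging t_s ≈ 3/(ζω_n) gives ω_n = 3/(ζ·t_s) = 3/(0.375 × 0.0901) = 88.8 rad/s.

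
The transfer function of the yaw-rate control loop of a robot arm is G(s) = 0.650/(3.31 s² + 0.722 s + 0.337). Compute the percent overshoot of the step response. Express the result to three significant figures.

%OS ≈ 31.9%

Dividing through by 3.31: denominator becomes s² + 0.2181 s + 0.1018.
So ω_n = √0.1018 = 0.319 rad/s and ζ = 0.2181/(2·0.319) = 0.342.
%OS = 100 e^{−πζ/√(1−ζ²)} with ζ = 0.342 gives 31.9%.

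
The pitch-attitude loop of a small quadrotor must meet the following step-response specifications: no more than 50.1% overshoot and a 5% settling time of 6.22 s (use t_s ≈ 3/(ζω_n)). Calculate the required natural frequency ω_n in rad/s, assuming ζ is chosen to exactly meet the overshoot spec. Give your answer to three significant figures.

From %OS = 100·exp(−πζ/√(1−ζ²)), invert to get ζ = −ln(OS)/√(π² + ln²(OS)) with OS = 0.501.
−ln 0.501 = 0.6911, so ζ = 0.6911/√(π² + 0.4777) = 0.215.
From t_s ≈ 3/(ζω_n): ω_n = 3/(ζ·t_s) = 3/(0.215·6.22) = 2.24 rad/s.

ω_n ≈ 2.24 rad/s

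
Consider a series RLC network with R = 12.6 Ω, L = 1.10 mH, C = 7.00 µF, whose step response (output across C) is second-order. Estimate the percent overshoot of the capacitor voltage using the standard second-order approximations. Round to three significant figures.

%OS ≈ 16.1%

For a series RLC circuit (capacitor voltage as output), ω_n = 1/√(LC) = 1/√(1.10 mH · 7.00 µF) = 11400 rad/s.
ζ = (R/2)·√(C/L) = (12.6/2)·√(7.00 µF/1.10 mH) = 0.503.
%OS = 100 e^{−πζ/√(1−ζ²)} with ζ = 0.503 gives 16.1%.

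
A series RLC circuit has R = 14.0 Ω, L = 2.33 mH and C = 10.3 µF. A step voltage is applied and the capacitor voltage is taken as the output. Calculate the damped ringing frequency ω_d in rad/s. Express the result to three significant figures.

For a series RLC circuit (capacitor voltage as output), ω_n = 1/√(LC) = 1/√(2.33 mH · 10.3 µF) = 6460 rad/s.
ζ = (R/2)·√(C/L) = (14.0/2)·√(10.3 µF/2.33 mH) = 0.465.
ω_d = 6460·√(1 − 0.465²) = 5710 rad/s.

ω_d ≈ 5710 rad/s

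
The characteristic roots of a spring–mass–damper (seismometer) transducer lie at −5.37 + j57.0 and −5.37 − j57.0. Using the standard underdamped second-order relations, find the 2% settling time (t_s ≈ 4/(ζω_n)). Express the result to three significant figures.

t_s ≈ 0.745 s

For poles at −σ ± jω_d, ζω_n = σ = 5.37, so t_s ≈ 4/σ = 0.745 s.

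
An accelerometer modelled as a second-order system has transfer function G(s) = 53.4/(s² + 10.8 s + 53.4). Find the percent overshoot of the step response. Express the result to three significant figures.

Matching coefficients with s² + 2ζω_n s + ω_n² gives ω_n² = 53.4 ⇒ ω_n = 7.31 rad/s, and ζ = 10.8/(2ω_n) = 0.739.
%OS = 100 e^{−πζ/√(1−ζ²)} with ζ = 0.739 gives 3.19%.

%OS ≈ 3.19%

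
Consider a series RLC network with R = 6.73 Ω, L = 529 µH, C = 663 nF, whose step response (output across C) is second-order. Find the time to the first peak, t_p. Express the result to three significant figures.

For a series RLC circuit (capacitor voltage as output), ω_n = 1/√(LC) = 1/√(529 µH · 663 nF) = 53400 rad/s.
ζ = (R/2)·√(C/L) = (6.73/2)·√(663 nF/529 µH) = 0.119.
ω_d = 53400·√(1 − 0.119²) = 53000 rad/s. t_p = π/ω_d = 0.0000593 s.

t_p ≈ 0.0000593 s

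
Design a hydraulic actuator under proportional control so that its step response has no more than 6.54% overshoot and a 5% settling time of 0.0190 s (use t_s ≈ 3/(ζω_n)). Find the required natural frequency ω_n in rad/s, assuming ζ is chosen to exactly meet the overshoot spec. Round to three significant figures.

ζ = −ln(OS)/√(π² + (ln OS)²). With OS = 0.0654, ln OS = −2.727 and ζ = 2.727/4.160 = 0.656.
From t_s ≈ 3/(ζω_n): ω_n = 3/(ζ·t_s) = 3/(0.656·0.0190) = 241 rad/s.

ω_n ≈ 241 rad/s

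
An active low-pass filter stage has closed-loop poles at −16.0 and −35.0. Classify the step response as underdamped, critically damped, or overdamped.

Since the poles are distinct, negative and real, the response is overdamped.

overdamped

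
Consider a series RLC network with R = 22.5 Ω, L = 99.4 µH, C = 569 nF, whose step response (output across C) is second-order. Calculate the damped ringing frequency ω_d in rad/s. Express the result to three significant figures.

ω_d ≈ 69800 rad/s

For a series RLC circuit (capacitor voltage as output), ω_n = 1/√(LC) = 1/√(99.4 µH · 569 nF) = 133000 rad/s.
ζ = (R/2)·√(C/L) = (22.5/2)·√(569 nF/99.4 µH) = 0.851.
ω_d = ω_n√(1−ζ²) = 69800 rad/s.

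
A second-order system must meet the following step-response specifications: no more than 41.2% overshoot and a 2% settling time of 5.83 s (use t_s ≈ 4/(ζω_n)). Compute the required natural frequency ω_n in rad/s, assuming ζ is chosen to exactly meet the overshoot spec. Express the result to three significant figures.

From %OS = 100·exp(−πζ/√(1−ζ²)), invert to get ζ = −ln(OS)/√(π² + ln²(OS)) with OS = 0.412.
−ln 0.412 = 0.8867, so ζ = 0.8867/√(π² + 0.7863) = 0.272.
Then ω_n = 4/(ζ t_s) = 4/(0.272 × 5.83) = 2.53 rad/s.

ω_n ≈ 2.53 rad/s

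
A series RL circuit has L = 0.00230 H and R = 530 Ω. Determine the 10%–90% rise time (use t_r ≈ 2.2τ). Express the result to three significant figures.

τ = L/R = 0.00230/530 = 0.00000434 s.
t_r ≈ 2.2τ = 0.00000955 s.

t_r ≈ 0.00000955 s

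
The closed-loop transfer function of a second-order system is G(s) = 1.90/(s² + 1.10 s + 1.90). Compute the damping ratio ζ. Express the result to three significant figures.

ζ ≈ 0.399

Comparing the denominator to s² + 2ζω_n s + ω_n²: ω_n = √1.90 = 1.38 rad/s, and 2ζω_n = 1.10 so ζ = 1.10/(2·1.38) = 0.399.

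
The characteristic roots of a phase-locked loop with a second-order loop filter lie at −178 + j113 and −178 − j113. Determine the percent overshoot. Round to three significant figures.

With σ = 178, ω_d = 113: ω_n = √(σ²+ω_d²) = 211 rad/s, ζ = σ/ω_n = 0.844.
%OS = 100 e^{−πζ/√(1−ζ²)} with ζ = 0.844 gives 0.709%.

%OS ≈ 0.709%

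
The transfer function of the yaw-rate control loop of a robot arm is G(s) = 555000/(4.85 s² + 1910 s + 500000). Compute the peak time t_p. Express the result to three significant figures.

t_p ≈ 0.0124 s

Dividing through by 4.85: denominator becomes s² + 393.8 s + 103100.
So ω_n = √103100 = 321 rad/s and ζ = 393.8/(2·321) = 0.613.
ω_d = ω_n√(1−ζ²) = 254 rad/s. t_p = π/ω_d = 0.0124 s.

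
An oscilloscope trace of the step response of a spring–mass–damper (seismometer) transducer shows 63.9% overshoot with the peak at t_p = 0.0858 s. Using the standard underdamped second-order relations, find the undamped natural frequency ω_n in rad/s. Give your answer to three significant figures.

ω_n ≈ 37.0 rad/s

From the overshoot, ζ = −ln(OS)/√(π²+ln²(OS)) = 0.141.
From t_p = π/ω_d, ω_d = π/0.0858 = 36.6 rad/s, so ω_n = ω_d/√(1−ζ²) = 37.0 rad/s.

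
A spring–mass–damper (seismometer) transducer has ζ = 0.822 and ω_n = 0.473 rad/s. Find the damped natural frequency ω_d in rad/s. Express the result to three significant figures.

ω_d = ω_n√(1−ζ²) = 0.473·√0.324 = 0.269 rad/s.

ω_d ≈ 0.269 rad/s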